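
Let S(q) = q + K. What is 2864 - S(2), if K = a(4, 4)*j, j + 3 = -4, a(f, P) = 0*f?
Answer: 2862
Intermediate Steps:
a(f, P) = 0
j = -7 (j = -3 - 4 = -7)
K = 0 (K = 0*(-7) = 0)
S(q) = q (S(q) = q + 0 = q)
2864 - S(2) = 2864 - 1*2 = 2864 - 2 = 2862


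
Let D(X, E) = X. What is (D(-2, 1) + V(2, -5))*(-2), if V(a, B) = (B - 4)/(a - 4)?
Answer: -5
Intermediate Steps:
V(a, B) = (-4 + B)/(-4 + a)
(D(-2, 1) + V(2, -5))*(-2) = (-2 + (-4 - 5)/(-4 + 2))*(-2) = (-2 - 9/(-2))*(-2) = (-2 - 1/2*(-9))*(-2) = (-2 + 9/2)*(-2) = (5/2)*(-2) = -5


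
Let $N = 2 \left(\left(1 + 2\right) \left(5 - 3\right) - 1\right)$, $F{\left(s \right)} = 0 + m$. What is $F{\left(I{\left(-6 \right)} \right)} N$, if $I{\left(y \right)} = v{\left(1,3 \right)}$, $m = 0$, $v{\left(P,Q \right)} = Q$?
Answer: $0$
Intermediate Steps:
$I{\left(y \right)} = 3$
$F{\left(s \right)} = 0$ ($F{\left(s \right)} = 0 + 0 = 0$)
$N = 10$ ($N = 2 \left(3 \cdot 2 - 1\right) = 2 \left(6 - 1\right) = 2 \cdot 5 = 10$)
$F{\left(I{\left(-6 \right)} \right)} N = 0 \cdot 10 = 0$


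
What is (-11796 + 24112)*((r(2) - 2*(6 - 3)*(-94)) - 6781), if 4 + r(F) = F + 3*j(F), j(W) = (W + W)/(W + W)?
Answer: -76556256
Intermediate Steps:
j(W) = 1 (j(W) = (2*W)/((2*W)) = (2*W)*(1/(2*W)) = 1)
r(F) = -1 + F (r(F) = -4 + (F + 3*1) = -4 + (F + 3) = -4 + (3 + F) = -1 + F)
(-11796 + 24112)*((r(2) - 2*(6 - 3)*(-94)) - 6781) = (-11796 + 24112)*(((-1 + 2) - 2*(6 - 3)*(-94)) - 6781) = 12316*((1 - 2*3*(-94)) - 6781) = 12316*((1 - 6*(-94)) - 6781) = 12316*((1 + 564) - 6781) = 12316*(565 - 6781) = 12316*(-6216) = -76556256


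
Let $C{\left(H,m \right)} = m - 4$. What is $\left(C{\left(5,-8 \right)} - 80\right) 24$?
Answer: $-2208$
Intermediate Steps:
$C{\left(H,m \right)} = -4 + m$
$\left(C{\left(5,-8 \right)} - 80\right) 24 = \left(\left(-4 - 8\right) - 80\right) 24 = \left(-12 - 80\right) 24 = \left(-92\right) 24 = -2208$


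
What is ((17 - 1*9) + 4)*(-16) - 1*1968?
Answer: -2160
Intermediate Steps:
((17 - 1*9) + 4)*(-16) - 1*1968 = ((17 - 9) + 4)*(-16) - 1968 = (8 + 4)*(-16) - 1968 = 12*(-16) - 1968 = -192 - 1968 = -2160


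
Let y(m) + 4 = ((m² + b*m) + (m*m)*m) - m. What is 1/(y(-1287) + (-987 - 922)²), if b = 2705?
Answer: -1/2129926305 ≈ -4.6950e-10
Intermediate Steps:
y(m) = -4 + m² + m³ + 2704*m (y(m) = -4 + (((m² + 2705*m) + (m*m)*m) - m) = -4 + (((m² + 2705*m) + m²*m) - m) = -4 + (((m² + 2705*m) + m³) - m) = -4 + ((m² + m³ + 2705*m) - m) = -4 + (m² + m³ + 2704*m) = -4 + m² + m³ + 2704*m)
1/(y(-1287) + (-987 - 922)²) = 1/((-4 + (-1287)² + (-1287)³ + 2704*(-1287)) + (-987 - 922)²) = 1/((-4 + 1656369 - 2131746903 - 3480048) + (-1909)²) = 1/(-2133570586 + 3644281) = 1/(-2129926305) = -1/2129926305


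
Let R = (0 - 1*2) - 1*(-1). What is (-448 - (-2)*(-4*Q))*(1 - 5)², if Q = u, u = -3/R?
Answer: -7552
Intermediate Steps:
R = -1 (R = (0 - 2) + 1 = -2 + 1 = -1)
u = 3 (u = -3/(-1) = -3*(-1) = 3)
Q = 3
(-448 - (-2)*(-4*Q))*(1 - 5)² = (-448 - (-2)*(-4*3))*(1 - 5)² = (-448 - (-2)*(-12))*(-4)² = (-448 - 1*24)*16 = (-448 - 24)*16 = -472*16 = -7552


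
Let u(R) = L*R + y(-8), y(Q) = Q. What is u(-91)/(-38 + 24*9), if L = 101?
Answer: -9199/178 ≈ -51.680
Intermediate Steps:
u(R) = -8 + 101*R (u(R) = 101*R - 8 = -8 + 101*R)
u(-91)/(-38 + 24*9) = (-8 + 101*(-91))/(-38 + 24*9) = (-8 - 9191)/(-38 + 216) = -9199/178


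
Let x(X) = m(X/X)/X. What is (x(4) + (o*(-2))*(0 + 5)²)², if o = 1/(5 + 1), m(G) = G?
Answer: 9409/144 ≈ 65.340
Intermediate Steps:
o = ⅙ (o = 1/6 = ⅙ ≈ 0.16667)
x(X) = 1/X (x(X) = (X/X)/X = 1/X)
(x(4) + (o*(-2))*(0 + 5)²)² = (1/4 + ((⅙)*(-2))*(0 + 5)²)² = (¼ - ⅓*5²)² = (¼ - ⅓*25)² = (¼ - 25/3)² = (-97/12)² = 9409/144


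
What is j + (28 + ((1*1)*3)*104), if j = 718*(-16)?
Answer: -11148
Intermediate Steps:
j = -11488
j + (28 + ((1*1)*3)*104) = -11488 + (28 + ((1*1)*3)*104) = -11488 + (28 + (1*3)*104) = -11488 + (28 + 3*104) = -11488 + (28 + 312) = -11488 + 340 = -11148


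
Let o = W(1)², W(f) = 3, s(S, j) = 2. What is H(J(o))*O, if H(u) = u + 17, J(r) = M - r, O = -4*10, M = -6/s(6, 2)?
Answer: -200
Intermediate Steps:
M = -3 (M = -6/2 = -6*½ = -3)
o = 9 (o = 3² = 9)
O = -40
J(r) = -3 - r
H(u) = 17 + u
H(J(o))*O = (17 + (-3 - 1*9))*(-40) = (17 + (-3 - 9))*(-40) = (17 - 12)*(-40) = 5*(-40) = -200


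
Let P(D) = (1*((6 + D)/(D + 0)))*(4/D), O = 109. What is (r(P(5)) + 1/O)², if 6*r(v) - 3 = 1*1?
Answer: 48841/106929 ≈ 0.45676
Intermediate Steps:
P(D) = 4*(6 + D)/D² (P(D) = (1*((6 + D)/D))*(4/D) = ((6 + D)/D)*(4/D) = 4*(6 + D)/D²)
r(v) = ⅔ (r(v) = ½ + (1*1)/6 = ½ + (⅙)*1 = ½ + ⅙ = ⅔)
(r(P(5)) + 1/O)² = (⅔ + 1/109)² = (221/327)² = 48841/106929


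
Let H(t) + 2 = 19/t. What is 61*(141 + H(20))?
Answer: 170739/20 ≈ 8537.0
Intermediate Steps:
H(t) = -2 + 19/t
61*(141 + H(20)) = 61*(141 + (-2 + 19/20)) = 61*(141 - 21/20) = 61*(2799/20) = 170739/20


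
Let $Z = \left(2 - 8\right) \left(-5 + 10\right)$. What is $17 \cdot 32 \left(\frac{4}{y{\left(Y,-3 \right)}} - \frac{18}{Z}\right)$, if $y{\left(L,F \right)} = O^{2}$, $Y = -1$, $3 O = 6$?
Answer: $\frac{4352}{5} \approx 870.4$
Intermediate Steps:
$Z = -30$ ($Z = \left(-6\right) 5 = -30$)
$O = 2$ ($O = \frac{1}{3} \cdot 6 = 2$)
$y{\left(L,F \right)} = 4$ ($y{\left(L,F \right)} = 2^{2} = 4$)
$17 \cdot 32 \left(\frac{4}{y{\left(Y,-3 \right)}} - \frac{18}{Z}\right) = 17 \cdot 32 \left(\frac{4}{4} - \frac{18}{-30}\right) = 544 \left(4 \cdot \frac{1}{4} - - \frac{3}{5}\right) = 544 \left(1 + \frac{3}{5}\right) = 544 \cdot \frac{8}{5} = \frac{4352}{5}$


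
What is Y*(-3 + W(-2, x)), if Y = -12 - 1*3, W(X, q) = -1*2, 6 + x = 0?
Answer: 75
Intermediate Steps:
x = -6 (x = -6 + 0 = -6)
W(X, q) = -2
Y = -15 (Y = -12 - 3 = -15)
Y*(-3 + W(-2, x)) = -15*(-3 - 2) = -15*(-5) = 75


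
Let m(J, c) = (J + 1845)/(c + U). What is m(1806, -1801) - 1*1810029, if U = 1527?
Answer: -495951597/274 ≈ -1.8100e+6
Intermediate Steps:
m(J, c) = (1845 + J)/(1527 + c) (m(J, c) = (J + 1845)/(c + 1527) = (1845 + J)/(1527 + c))
m(1806, -1801) - 1*1810029 = (1845 + 1806)/(1527 - 1801) - 1*1810029 = 3651/(-274) - 1810029 = -1/274*3651 - 1810029 = -3651/274 - 1810029 = -495951597/274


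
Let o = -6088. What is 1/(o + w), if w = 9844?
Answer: 1/3756 ≈ 0.00026624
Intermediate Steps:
1/(o + w) = 1/(-6088 + 9844) = 1/3756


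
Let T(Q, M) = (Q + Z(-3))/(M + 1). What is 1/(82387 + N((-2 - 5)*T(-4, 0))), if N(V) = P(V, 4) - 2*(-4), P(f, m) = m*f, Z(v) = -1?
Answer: 1/82535 ≈ 1.2116e-5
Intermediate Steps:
P(f, m) = f*m
T(Q, M) = (-1 + Q)/(1 + M) (T(Q, M) = (Q - 1)/(M + 1) = (-1 + Q)/(1 + M))
N(V) = 8 + 4*V (N(V) = V*4 - 2*(-4) = 4*V + 8 = 8 + 4*V)
1/(82387 + N((-2 - 5)*T(-4, 0))) = 1/(82387 + (8 + 4*((-2 - 5)*((-1 - 4)/(1 + 0))))) = 1/(82387 + (8 + 4*(-7*(-5)/1))) = 1/(82387 + (8 + 4*(-7*(-5)))) = 1/(82387 + (8 + 4*35)) = 1/(82387 + (8 + 140)) = 1/(82387 + 148) = 1/82535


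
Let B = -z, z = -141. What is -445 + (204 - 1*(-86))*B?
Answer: 40445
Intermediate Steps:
B = 141 (B = -1*(-141) = 141)
-445 + (204 - 1*(-86))*B = -445 + (204 - 1*(-86))*141 = -445 + (204 + 86)*141 = -445 + 290*141 = -445 + 40890 = 40445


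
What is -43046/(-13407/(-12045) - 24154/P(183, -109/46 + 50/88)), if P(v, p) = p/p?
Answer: 172829690/96973841 ≈ 1.7822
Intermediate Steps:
P(v, p) = 1
-43046/(-13407/(-12045) - 24154/P(183, -109/46 + 50/88)) = -43046/(-13407/(-12045) - 24154/1) = -43046/(-13407*(-1/12045) - 24154*1) = -43046/(4469/4015 - 24154) = -43046/(-96973841/4015) = -43046*(-4015/96973841) = 172829690/96973841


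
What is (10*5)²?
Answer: 2500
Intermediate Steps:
(10*5)² = 50² = 2500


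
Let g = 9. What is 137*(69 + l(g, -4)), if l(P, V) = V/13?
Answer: 122341/13 ≈ 9410.8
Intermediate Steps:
l(P, V) = V/13 (l(P, V) = V*(1/13) = V/13)
137*(69 + l(g, -4)) = 137*(69 + (1/13)*(-4)) = 137*(69 - 4/13) = 137*(893/13) = 122341/13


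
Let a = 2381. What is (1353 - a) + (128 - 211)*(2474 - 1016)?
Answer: -122042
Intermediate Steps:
(1353 - a) + (128 - 211)*(2474 - 1016) = (1353 - 1*2381) + (128 - 211)*(2474 - 1016) = (1353 - 2381) - 83*1458 = -1028 - 121014 = -122042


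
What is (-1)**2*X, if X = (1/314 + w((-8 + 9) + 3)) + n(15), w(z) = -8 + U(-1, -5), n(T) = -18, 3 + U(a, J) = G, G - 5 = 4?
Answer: -6279/314 ≈ -19.997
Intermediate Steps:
G = 9 (G = 5 + 4 = 9)
U(a, J) = 6 (U(a, J) = -3 + 9 = 6)
w(z) = -2 (w(z) = -8 + 6 = -2)
X = -6279/314 (X = (1/314 - 2) - 18 = -627/314 - 18 = -6279/314 ≈ -19.997)
(-1)**2*X = (-1)**2*(-6279/314) = 1*(-6279/314) = -6279/314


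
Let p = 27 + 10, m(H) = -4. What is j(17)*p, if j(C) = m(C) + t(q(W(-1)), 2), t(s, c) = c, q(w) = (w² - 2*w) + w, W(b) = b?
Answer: -74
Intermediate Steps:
q(w) = w² - w
p = 37
j(C) = -2 (j(C) = -4 + 2 = -2)
j(17)*p = -2*37 = -74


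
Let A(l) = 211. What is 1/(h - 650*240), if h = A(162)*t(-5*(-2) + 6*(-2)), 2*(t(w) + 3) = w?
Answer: -1/156844 ≈ -6.3758e-6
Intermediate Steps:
t(w) = -3 + w/2
h = -844 (h = 211*(-3 + (-5*(-2) + 6*(-2))/2) = 211*(-3 + (10 - 12)/2) = 211*(-3 + (1/2)*(-2)) = 211*(-3 - 1) = 211*(-4) = -844)
1/(h - 650*240) = 1/(-844 - 650*240) = 1/(-844 - 156000) = 1/(-156844) = -1/156844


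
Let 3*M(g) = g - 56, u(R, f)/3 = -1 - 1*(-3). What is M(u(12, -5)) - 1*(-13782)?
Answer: 41296/3 ≈ 13765.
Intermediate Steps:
u(R, f) = 6 (u(R, f) = 3*(-1 - 1*(-3)) = 3*(-1 + 3) = 3*2 = 6)
M(g) = -56/3 + g/3 (M(g) = (g - 56)/3 = (-56 + g)/3 = -56/3 + g/3)
M(u(12, -5)) - 1*(-13782) = (-56/3 + (1/3)*6) - 1*(-13782) = (-56/3 + 2) + 13782 = -50/3 + 13782 = 41296/3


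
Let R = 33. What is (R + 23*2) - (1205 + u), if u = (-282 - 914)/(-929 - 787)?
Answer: -37181/33 ≈ -1126.7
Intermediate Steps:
u = 23/33 (u = -1196/(-1716) = -1196*(-1/1716) = 23/33 ≈ 0.69697)
(R + 23*2) - (1205 + u) = (33 + 23*2) - (1205 + 23/33) = (33 + 46) - 1*39788/33 = 79 - 39788/33 = -37181/33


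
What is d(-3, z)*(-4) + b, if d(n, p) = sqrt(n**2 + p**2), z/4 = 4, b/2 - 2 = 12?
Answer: 28 - 4*sqrt(265) ≈ -37.115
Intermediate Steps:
b = 28 (b = 4 + 2*12 = 4 + 24 = 28)
z = 16 (z = 4*4 = 16)
d(-3, z)*(-4) + b = sqrt((-3)**2 + 16**2)*(-4) + 28 = sqrt(9 + 256)*(-4) + 28 = sqrt(265)*(-4) + 28 = -4*sqrt(265) + 28 = 28 - 4*sqrt(265)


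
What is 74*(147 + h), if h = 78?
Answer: 16650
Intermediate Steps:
74*(147 + h) = 74*(147 + 78) = 74*225 = 16650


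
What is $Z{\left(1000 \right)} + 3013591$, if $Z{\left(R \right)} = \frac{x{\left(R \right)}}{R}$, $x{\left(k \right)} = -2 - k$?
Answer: $\frac{1506794999}{500} \approx 3.0136 \cdot 10^{6}$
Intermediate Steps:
$Z{\left(R \right)} = \frac{-2 - R}{R}$
$Z{\left(1000 \right)} + 3013591 = \frac{-2 - 1000}{1000} + 3013591 = \frac{1}{1000} \left(-1002\right) + 3013591 = - \frac{501}{500} + 3013591 = \frac{1506794999}{500}$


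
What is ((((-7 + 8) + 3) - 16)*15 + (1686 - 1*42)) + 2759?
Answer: 4223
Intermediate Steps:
((((-7 + 8) + 3) - 16)*15 + (1686 - 1*42)) + 2759 = (((1 + 3) - 16)*15 + (1686 - 42)) + 2759 = ((4 - 16)*15 + 1644) + 2759 = (-12*15 + 1644) + 2759 = (-180 + 1644) + 2759 = 1464 + 2759 = 4223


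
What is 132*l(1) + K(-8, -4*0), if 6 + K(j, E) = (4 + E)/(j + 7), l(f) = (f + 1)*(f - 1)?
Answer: -10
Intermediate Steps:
l(f) = (1 + f)*(-1 + f)
K(j, E) = -6 + (4 + E)/(7 + j) (K(j, E) = -6 + (4 + E)/(j + 7) = -6 + (4 + E)/(7 + j))
132*l(1) + K(-8, -4*0) = 132*(-1 + 1²) + (-38 - 4*0 - 6*(-8))/(7 - 8) = 132*(-1 + 1) + (-38 + 0 + 48)/(-1) = 132*0 - 1*10 = 0 - 10 = -10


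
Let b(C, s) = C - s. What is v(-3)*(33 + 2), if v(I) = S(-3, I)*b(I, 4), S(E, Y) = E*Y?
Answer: -2205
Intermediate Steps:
v(I) = -3*I*(-4 + I) (v(I) = (-3*I)*(I - 1*4) = (-3*I)*(I - 4) = (-3*I)*(-4 + I) = -3*I*(-4 + I))
v(-3)*(33 + 2) = (3*(-3)*(4 - 1*(-3)))*(33 + 2) = (3*(-3)*(4 + 3))*35 = (3*(-3)*7)*35 = -63*35 = -2205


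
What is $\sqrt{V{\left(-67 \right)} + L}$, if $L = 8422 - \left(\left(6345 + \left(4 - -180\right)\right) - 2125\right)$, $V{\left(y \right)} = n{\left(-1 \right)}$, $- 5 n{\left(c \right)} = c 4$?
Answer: $\frac{\sqrt{100470}}{5} \approx 63.394$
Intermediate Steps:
$n{\left(c \right)} = - \frac{4 c}{5}$ ($n{\left(c \right)} = - \frac{c 4}{5} = - \frac{4 c}{5}$)
$V{\left(y \right)} = \frac{4}{5}$ ($V{\left(y \right)} = \left(- \frac{4}{5}\right) \left(-1\right) = \frac{4}{5}$)
$L = 4018$ ($L = 8422 - \left(\left(6345 + \left(4 + 180\right)\right) - 2125\right) = 8422 - \left(\left(6345 + 184\right) - 2125\right) = 8422 - \left(6529 - 2125\right) = 8422 - 4404 = 4018$)
$\sqrt{V{\left(-67 \right)} + L} = \sqrt{\frac{4}{5} + 4018} = \sqrt{\frac{20094}{5}} = \frac{\sqrt{100470}}{5}$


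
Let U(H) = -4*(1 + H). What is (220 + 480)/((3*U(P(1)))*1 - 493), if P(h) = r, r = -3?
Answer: -100/67 ≈ -1.4925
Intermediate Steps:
P(h) = -3
U(H) = -4 - 4*H
(220 + 480)/((3*U(P(1)))*1 - 493) = (220 + 480)/((3*(-4 - 4*(-3)))*1 - 493) = 700/((3*(-4 + 12))*1 - 493) = 700/((3*8)*1 - 493) = 700/(24*1 - 493) = 700/(24 - 493) = 700/(-469) = 700*(-1/469) = -100/67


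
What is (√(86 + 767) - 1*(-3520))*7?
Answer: 24640 + 7*√853 ≈ 24844.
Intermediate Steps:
(√(86 + 767) - 1*(-3520))*7 = (√853 + 3520)*7 = (3520 + √853)*7 = 24640 + 7*√853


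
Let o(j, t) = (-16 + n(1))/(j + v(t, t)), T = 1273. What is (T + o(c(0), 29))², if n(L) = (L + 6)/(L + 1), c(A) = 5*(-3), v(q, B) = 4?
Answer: 785736961/484 ≈ 1.6234e+6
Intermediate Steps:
c(A) = -15
n(L) = (6 + L)/(1 + L)
o(j, t) = -25/(2*(4 + j)) (o(j, t) = (-16 + (6 + 1)/(1 + 1))/(j + 4) = (-16 + 7/2)/(4 + j) = -25/(2*(4 + j)))
(T + o(c(0), 29))² = (1273 - 25/(8 + 2*(-15)))² = (1273 - 25/(8 - 30))² = (1273 - 25/(-22))² = (1273 - 25*(-1/22))² = (1273 + 25/22)² = (28031/22)² = 785736961/484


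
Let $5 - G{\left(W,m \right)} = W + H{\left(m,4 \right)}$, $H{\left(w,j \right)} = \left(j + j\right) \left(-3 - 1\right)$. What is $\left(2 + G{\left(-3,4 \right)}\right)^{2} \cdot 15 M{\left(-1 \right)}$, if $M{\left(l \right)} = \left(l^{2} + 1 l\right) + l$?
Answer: $-26460$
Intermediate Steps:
$H{\left(w,j \right)} = - 8 j$ ($H{\left(w,j \right)} = 2 j \left(-4\right) = - 8 j$)
$G{\left(W,m \right)} = 37 - W$ ($G{\left(W,m \right)} = 5 - \left(W - 32\right) = 5 - \left(-32 + W\right) = 37 - W$)
$M{\left(l \right)} = l^{2} + 2 l$ ($M{\left(l \right)} = \left(l^{2} + l\right) + l = \left(l + l^{2}\right) + l = l^{2} + 2 l$)
$\left(2 + G{\left(-3,4 \right)}\right)^{2} \cdot 15 M{\left(-1 \right)} = \left(2 + \left(37 - -3\right)\right)^{2} \cdot 15 \left(- (2 - 1)\right) = \left(2 + \left(37 + 3\right)\right)^{2} \cdot 15 \left(\left(-1\right) 1\right) = \left(2 + 40\right)^{2} \cdot 15 \left(-1\right) = 42^{2} \cdot 15 \left(-1\right) = 1764 \cdot 15 \left(-1\right) = 26460 \left(-1\right) = -26460$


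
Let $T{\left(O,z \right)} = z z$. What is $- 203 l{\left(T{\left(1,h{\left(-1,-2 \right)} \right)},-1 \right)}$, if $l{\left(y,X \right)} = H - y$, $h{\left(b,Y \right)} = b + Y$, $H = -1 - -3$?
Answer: $1421$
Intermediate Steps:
$H = 2$ ($H = -1 + 3 = 2$)
$h{\left(b,Y \right)} = Y + b$
$T{\left(O,z \right)} = z^{2}$
$l{\left(y,X \right)} = 2 - y$
$- 203 l{\left(T{\left(1,h{\left(-1,-2 \right)} \right)},-1 \right)} = - 203 \left(2 - \left(-2 - 1\right)^{2}\right) = - 203 \left(2 - \left(-3\right)^{2}\right) = - 203 \left(2 - 9\right) = \left(-203\right) \left(-7\right) = 1421$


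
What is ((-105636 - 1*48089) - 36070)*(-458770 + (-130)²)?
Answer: 83864716650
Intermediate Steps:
((-105636 - 1*48089) - 36070)*(-458770 + (-130)²) = ((-105636 - 48089) - 36070)*(-458770 + 16900) = (-153725 - 36070)*(-441870) = -189795*(-441870) = 83864716650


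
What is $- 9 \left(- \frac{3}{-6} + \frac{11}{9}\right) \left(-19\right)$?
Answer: $\frac{589}{2} \approx 294.5$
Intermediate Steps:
$- 9 \left(- \frac{3}{-6} + \frac{11}{9}\right) \left(-19\right) = - 9 \left(\left(-3\right) \left(- \frac{1}{6}\right) + 11 \cdot \frac{1}{9}\right) \left(-19\right) = - 9 \left(\frac{1}{2} + \frac{11}{9}\right) \left(-19\right) = \left(-9\right) \frac{31}{18} \left(-19\right) = \left(- \frac{31}{2}\right) \left(-19\right) = \frac{589}{2}$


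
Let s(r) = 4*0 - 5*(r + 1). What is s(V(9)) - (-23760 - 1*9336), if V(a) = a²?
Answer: 32686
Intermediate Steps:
s(r) = -5 - 5*r (s(r) = 0 - 5*(1 + r) = 0 + (-5 - 5*r) = -5 - 5*r)
s(V(9)) - (-23760 - 1*9336) = (-5 - 5*9²) - (-23760 - 1*9336) = (-5 - 5*81) - (-23760 - 9336) = (-5 - 405) - 1*(-33096) = -410 + 33096 = 32686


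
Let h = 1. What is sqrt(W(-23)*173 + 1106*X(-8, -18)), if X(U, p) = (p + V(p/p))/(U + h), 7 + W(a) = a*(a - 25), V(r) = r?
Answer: sqrt(192467) ≈ 438.71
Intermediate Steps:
W(a) = -7 + a*(-25 + a) (W(a) = -7 + a*(a - 25) = -7 + a*(-25 + a))
X(U, p) = (1 + p)/(1 + U) (X(U, p) = (p + p/p)/(U + 1) = (p + 1)/(1 + U) = (1 + p)/(1 + U))
sqrt(W(-23)*173 + 1106*X(-8, -18)) = sqrt((-7 + (-23)**2 - 25*(-23))*173 + 1106*((1 - 18)/(1 - 8))) = sqrt((-7 + 529 + 575)*173 + 1106*(-17/(-7))) = sqrt(1097*173 + 1106*(-1/7*(-17))) = sqrt(189781 + 1106*(17/7)) = sqrt(189781 + 2686) = sqrt(192467)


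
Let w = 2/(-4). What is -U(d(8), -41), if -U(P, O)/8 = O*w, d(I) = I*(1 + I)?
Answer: 164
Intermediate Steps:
w = -½ (w = 2*(-¼) = -½ ≈ -0.50000)
U(P, O) = 4*O (U(P, O) = -8*O*(-1)/2 = -(-4)*O = 4*O)
-U(d(8), -41) = -4*(-41) = -1*(-164) = 164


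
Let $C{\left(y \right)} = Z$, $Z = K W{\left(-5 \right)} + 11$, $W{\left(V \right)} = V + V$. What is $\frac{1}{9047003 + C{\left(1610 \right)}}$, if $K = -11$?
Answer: $\frac{1}{9047124} \approx 1.1053 \cdot 10^{-7}$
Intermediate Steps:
$W{\left(V \right)} = 2 V$
$Z = 121$ ($Z = - 11 \cdot 2 \left(-5\right) + 11 = \left(-11\right) \left(-10\right) + 11 = 110 + 11 = 121$)
$C{\left(y \right)} = 121$
$\frac{1}{9047003 + C{\left(1610 \right)}} = \frac{1}{9047003 + 121} = \frac{1}{9047124}$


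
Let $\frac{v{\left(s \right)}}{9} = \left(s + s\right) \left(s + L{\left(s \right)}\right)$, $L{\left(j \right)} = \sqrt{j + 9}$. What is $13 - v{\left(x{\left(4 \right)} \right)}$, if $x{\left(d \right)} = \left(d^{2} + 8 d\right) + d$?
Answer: $-48659 - 936 \sqrt{61} \approx -55969.0$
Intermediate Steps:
$x{\left(d \right)} = d^{2} + 9 d$
$L{\left(j \right)} = \sqrt{9 + j}$
$v{\left(s \right)} = 18 s \left(s + \sqrt{9 + s}\right)$ ($v{\left(s \right)} = 9 \left(s + s\right) \left(s + \sqrt{9 + s}\right) = 9 \cdot 2 s \left(s + \sqrt{9 + s}\right) = 18 s \left(s + \sqrt{9 + s}\right)$)
$13 - v{\left(x{\left(4 \right)} \right)} = 13 - 18 \cdot 4 \left(9 + 4\right) \left(4 \left(9 + 4\right) + \sqrt{9 + 4 \left(9 + 4\right)}\right) = 13 - 18 \cdot 4 \cdot 13 \left(4 \cdot 13 + \sqrt{9 + 4 \cdot 13}\right) = 13 - 18 \cdot 52 \left(52 + \sqrt{9 + 52}\right) = 13 - 18 \cdot 52 \left(52 + \sqrt{61}\right) = 13 - \left(48672 + 936 \sqrt{61}\right) = -48659 - 936 \sqrt{61}$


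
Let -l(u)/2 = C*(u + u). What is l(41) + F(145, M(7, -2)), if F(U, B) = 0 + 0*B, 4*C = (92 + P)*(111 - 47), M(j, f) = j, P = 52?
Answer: -377856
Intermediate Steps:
C = 2304 (C = ((92 + 52)*(111 - 47))/4 = (144*64)/4 = (1/4)*9216 = 2304)
F(U, B) = 0 (F(U, B) = 0 + 0 = 0)
l(u) = -9216*u (l(u) = -4608*(u + u) = -4608*2*u = -9216*u)
l(41) + F(145, M(7, -2)) = -9216*41 + 0 = -377856 + 0 = -377856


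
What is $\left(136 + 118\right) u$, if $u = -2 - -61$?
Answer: $14986$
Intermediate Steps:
$u = 59$ ($u = -2 + 61 = 59$)
$\left(136 + 118\right) u = \left(136 + 118\right) 59 = 254 \cdot 59 = 14986$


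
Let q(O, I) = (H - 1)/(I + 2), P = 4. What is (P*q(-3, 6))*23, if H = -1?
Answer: -23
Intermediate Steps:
q(O, I) = -2/(2 + I) (q(O, I) = (-1 - 1)/(I + 2) = -2/(2 + I))
(P*q(-3, 6))*23 = (4*(-2/(2 + 6)))*23 = (4*(-2/8))*23 = (4*(-2*⅛))*23 = (4*(-¼))*23 = -1*23 = -23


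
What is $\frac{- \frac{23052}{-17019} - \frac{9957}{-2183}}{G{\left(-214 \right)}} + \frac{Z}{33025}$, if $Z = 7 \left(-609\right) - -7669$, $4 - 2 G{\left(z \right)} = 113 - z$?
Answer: $\frac{8785445524292}{132102752864925} \approx 0.066505$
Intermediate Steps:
$G{\left(z \right)} = - \frac{109}{2} + \frac{z}{2}$ ($G{\left(z \right)} = 2 - \frac{113 - z}{2} = 2 + \left(- \frac{113}{2} + \frac{z}{2}\right) = - \frac{109}{2} + \frac{z}{2}$)
$Z = 3406$ ($Z = -4263 + 7669 = 3406$)
$\frac{- \frac{23052}{-17019} - \frac{9957}{-2183}}{G{\left(-214 \right)}} + \frac{Z}{33025} = \frac{- \frac{23052}{-17019} - \frac{9957}{-2183}}{- \frac{109}{2} + \frac{1}{2} \left(-214\right)} + \frac{3406}{33025} = \frac{\left(-23052\right) \left(- \frac{1}{17019}\right) - - \frac{9957}{2183}}{- \frac{109}{2} - 107} + 3406 \cdot \frac{1}{33025} = \frac{\frac{7684}{5673} + \frac{9957}{2183}}{- \frac{323}{2}} + \frac{3406}{33025} = \frac{73260233}{12384159} \left(- \frac{2}{323}\right) + \frac{3406}{33025} = - \frac{146520466}{4000083357} + \frac{3406}{33025} = \frac{8785445524292}{132102752864925}$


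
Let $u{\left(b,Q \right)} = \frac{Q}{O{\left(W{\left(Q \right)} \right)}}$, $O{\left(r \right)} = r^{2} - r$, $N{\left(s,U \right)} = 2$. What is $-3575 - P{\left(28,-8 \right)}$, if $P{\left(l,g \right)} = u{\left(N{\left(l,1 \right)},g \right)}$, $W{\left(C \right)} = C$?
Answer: $- \frac{32174}{9} \approx -3574.9$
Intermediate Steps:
$u{\left(b,Q \right)} = \frac{1}{-1 + Q}$ ($u{\left(b,Q \right)} = \frac{Q}{Q \left(-1 + Q\right)} = Q \frac{1}{Q \left(-1 + Q\right)} = \frac{1}{-1 + Q}$)
$P{\left(l,g \right)} = \frac{1}{-1 + g}$
$-3575 - P{\left(28,-8 \right)} = -3575 - \frac{1}{-1 - 8} = -3575 - \frac{1}{-9} = -3575 - - \frac{1}{9} = -3575 + \frac{1}{9} = - \frac{32174}{9}$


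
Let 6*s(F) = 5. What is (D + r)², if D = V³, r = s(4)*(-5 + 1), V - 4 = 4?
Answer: 2328676/9 ≈ 2.5874e+5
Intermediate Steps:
V = 8 (V = 4 + 4 = 8)
s(F) = ⅚ (s(F) = (⅙)*5 = ⅚)
r = -10/3 (r = 5*(-5 + 1)/6 = (⅚)*(-4) = -10/3 ≈ -3.3333)
D = 512 (D = 8³ = 512)
(D + r)² = (512 - 10/3)² = (1526/3)² = 2328676/9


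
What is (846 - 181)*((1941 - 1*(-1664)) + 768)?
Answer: 2908045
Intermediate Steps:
(846 - 181)*((1941 - 1*(-1664)) + 768) = 665*((1941 + 1664) + 768) = 665*(3605 + 768) = 665*4373 = 2908045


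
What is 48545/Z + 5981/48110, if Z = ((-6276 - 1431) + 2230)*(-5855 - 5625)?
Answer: 5405665953/43213749080 ≈ 0.12509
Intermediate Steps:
Z = 62875960 (Z = (-7707 + 2230)*(-11480) = -5477*(-11480) = 62875960)
48545/Z + 5981/48110 = 48545/62875960 + 5981/48110 = 48545*(1/62875960) + 5981*(1/48110) = 1387/1796456 + 5981/48110 = 5405665953/43213749080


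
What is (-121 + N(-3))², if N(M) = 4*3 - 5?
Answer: 12996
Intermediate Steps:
N(M) = 7 (N(M) = 12 - 5 = 7)
(-121 + N(-3))² = (-121 + 7)² = (-114)² = 12996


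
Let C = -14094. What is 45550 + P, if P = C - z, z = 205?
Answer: 31251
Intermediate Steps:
P = -14299 (P = -14094 - 1*205 = -14094 - 205 = -14299)
45550 + P = 45550 - 14299 = 31251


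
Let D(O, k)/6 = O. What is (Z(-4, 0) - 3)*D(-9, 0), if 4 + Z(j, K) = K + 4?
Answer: 162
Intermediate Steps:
D(O, k) = 6*O
Z(j, K) = K (Z(j, K) = -4 + (K + 4) = -4 + (4 + K) = K)
(Z(-4, 0) - 3)*D(-9, 0) = (0 - 3)*(6*(-9)) = -3*(-54) = 162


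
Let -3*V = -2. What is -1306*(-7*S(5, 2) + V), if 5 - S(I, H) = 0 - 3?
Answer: 216796/3 ≈ 72265.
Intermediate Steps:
V = 2/3 (V = -1/3*(-2) = 2/3 ≈ 0.66667)
S(I, H) = 8 (S(I, H) = 5 - (0 - 3) = 5 - 1*(-3) = 5 + 3 = 8)
-1306*(-7*S(5, 2) + V) = -1306*(-7*8 + 2/3) = -1306*(-56 + 2/3) = -1306*(-166/3) = 216796/3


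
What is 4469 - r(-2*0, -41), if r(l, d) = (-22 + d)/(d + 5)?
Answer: 17869/4 ≈ 4467.3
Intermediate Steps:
r(l, d) = (-22 + d)/(5 + d)
4469 - r(-2*0, -41) = 4469 - (-22 - 41)/(5 - 41) = 4469 - (-63)/(-36) = 4469 - (-1)*(-63)/36 = 4469 - 1*7/4 = 4469 - 7/4 = 17869/4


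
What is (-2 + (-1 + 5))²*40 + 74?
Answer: 234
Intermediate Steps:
(-2 + (-1 + 5))²*40 + 74 = (-2 + 4)²*40 + 74 = 2²*40 + 74 = 4*40 + 74 = 160 + 74 = 234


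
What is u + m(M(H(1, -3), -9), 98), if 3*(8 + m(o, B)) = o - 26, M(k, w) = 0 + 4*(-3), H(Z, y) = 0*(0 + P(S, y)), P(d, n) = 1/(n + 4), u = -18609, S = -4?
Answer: -55889/3 ≈ -18630.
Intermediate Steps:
P(d, n) = 1/(4 + n)
H(Z, y) = 0 (H(Z, y) = 0*(0 + 1/(4 + y)) = 0/(4 + y) = 0)
M(k, w) = -12 (M(k, w) = 0 - 12 = -12)
m(o, B) = -50/3 + o/3 (m(o, B) = -8 + (o - 26)/3 = -8 + (-26 + o)/3 = -8 + (-26/3 + o/3) = -50/3 + o/3)
u + m(M(H(1, -3), -9), 98) = -18609 + (-50/3 + (⅓)*(-12)) = -18609 + (-50/3 - 4) = -18609 - 62/3 = -55889/3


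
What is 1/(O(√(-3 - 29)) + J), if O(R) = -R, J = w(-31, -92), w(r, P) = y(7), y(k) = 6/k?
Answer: 21/802 + 49*I*√2/401 ≈ 0.026185 + 0.17281*I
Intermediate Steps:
w(r, P) = 6/7
J = 6/7 ≈ 0.85714
1/(O(√(-3 - 29)) + J) = 1/(-√(-3 - 29) + 6/7) = 1/(-√(-32) + 6/7) = 1/(-4*I*√2 + 6/7) = 1/(6/7 - 4*I*√2)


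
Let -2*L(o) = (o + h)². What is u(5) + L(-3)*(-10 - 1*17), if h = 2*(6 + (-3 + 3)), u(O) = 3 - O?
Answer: 2183/2 ≈ 1091.5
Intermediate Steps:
h = 12 (h = 2*(6 + 0) = 2*6 = 12)
L(o) = -(12 + o)²/2 (L(o) = -(o + 12)²/2 = -(12 + o)²/2)
u(5) + L(-3)*(-10 - 1*17) = (3 - 1*5) + (-(12 - 3)²/2)*(-10 - 1*17) = (3 - 5) + (-½*9²)*(-10 - 17) = -2 - ½*81*(-27) = -2 - 81/2*(-27) = -2 + 2187/2 = 2183/2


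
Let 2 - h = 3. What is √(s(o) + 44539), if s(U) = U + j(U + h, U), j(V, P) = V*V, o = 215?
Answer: 5*√3622 ≈ 300.92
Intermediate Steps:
h = -1 (h = 2 - 1*3 = 2 - 3 = -1)
j(V, P) = V²
s(U) = U + (-1 + U)² (s(U) = U + (U - 1)² = U + (-1 + U)²)
√(s(o) + 44539) = √((215 + (-1 + 215)²) + 44539) = √((215 + 214²) + 44539) = √((215 + 45796) + 44539) = √(46011 + 44539) = √90550 = 5*√3622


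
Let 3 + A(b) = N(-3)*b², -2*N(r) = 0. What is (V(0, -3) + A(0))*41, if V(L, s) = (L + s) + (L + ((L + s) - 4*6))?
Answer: -1353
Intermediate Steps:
N(r) = 0 (N(r) = -½*0 = 0)
V(L, s) = -24 + 2*s + 3*L (V(L, s) = (L + s) + (L + ((L + s) - 24)) = (L + s) + (L + (-24 + L + s)) = (L + s) + (-24 + s + 2*L) = -24 + 2*s + 3*L)
A(b) = -3 (A(b) = -3 + 0*b² = -3 + 0 = -3)
(V(0, -3) + A(0))*41 = ((-24 + 2*(-3) + 3*0) - 3)*41 = ((-24 - 6 + 0) - 3)*41 = (-30 - 3)*41 = -33*41 = -1353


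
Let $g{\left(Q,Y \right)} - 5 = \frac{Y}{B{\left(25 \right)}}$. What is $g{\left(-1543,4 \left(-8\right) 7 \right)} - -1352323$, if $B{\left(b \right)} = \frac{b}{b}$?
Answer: $1352104$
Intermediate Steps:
$B{\left(b \right)} = 1$
$g{\left(Q,Y \right)} = 5 + Y$ ($g{\left(Q,Y \right)} = 5 + \frac{Y}{1} = 5 + Y 1 = 5 + Y$)
$g{\left(-1543,4 \left(-8\right) 7 \right)} - -1352323 = \left(5 + 4 \left(-8\right) 7\right) - -1352323 = \left(5 - 224\right) + 1352323 = -219 + 1352323 = 1352104$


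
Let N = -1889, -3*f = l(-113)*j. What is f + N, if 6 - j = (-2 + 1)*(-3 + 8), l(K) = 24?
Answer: -1977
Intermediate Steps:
j = 11 (j = 6 - (-2 + 1)*(-3 + 8) = 6 - (-1)*5 = 6 - 1*(-5) = 6 + 5 = 11)
f = -88 (f = -8*11 = -1/3*264 = -88)
f + N = -88 - 1889 = -1977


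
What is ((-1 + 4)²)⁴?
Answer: 6561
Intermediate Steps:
((-1 + 4)²)⁴ = (3²)⁴ = 9⁴ = 6561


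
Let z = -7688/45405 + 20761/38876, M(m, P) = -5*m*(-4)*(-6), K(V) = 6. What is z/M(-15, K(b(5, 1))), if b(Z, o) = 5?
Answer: 643774517/3177296604000 ≈ 0.00020262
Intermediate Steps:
M(m, P) = -120*m (M(m, P) = -(-20)*m*(-6) = (20*m)*(-6) = -120*m)
z = 643774517/1765164780 (z = -7688*1/45405 + 20761*(1/38876) = -7688/45405 + 20761/38876 = 643774517/1765164780 ≈ 0.36471)
z/M(-15, K(b(5, 1))) = 643774517/(1765164780*((-120*(-15)))) = (643774517/1765164780)/1800 = (643774517/1765164780)*(1/1800) = 643774517/3177296604000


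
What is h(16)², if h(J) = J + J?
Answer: 1024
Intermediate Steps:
h(J) = 2*J
h(16)² = (2*16)² = 32² = 1024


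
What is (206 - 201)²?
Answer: 25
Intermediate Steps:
(206 - 201)² = 5² = 25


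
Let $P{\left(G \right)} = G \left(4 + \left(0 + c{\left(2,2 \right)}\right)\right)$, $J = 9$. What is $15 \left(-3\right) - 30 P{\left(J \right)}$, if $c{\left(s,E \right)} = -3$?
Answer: $-315$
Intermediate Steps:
$P{\left(G \right)} = G$ ($P{\left(G \right)} = G \left(4 + \left(0 - 3\right)\right) = G \left(4 - 3\right) = G 1 = G$)
$15 \left(-3\right) - 30 P{\left(J \right)} = 15 \left(-3\right) - 270 = -45 - 270 = -315$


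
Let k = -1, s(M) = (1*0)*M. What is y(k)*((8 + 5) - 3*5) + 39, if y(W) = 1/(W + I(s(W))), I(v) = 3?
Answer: 38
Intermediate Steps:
s(M) = 0 (s(M) = 0*M = 0)
y(W) = 1/(3 + W) (y(W) = 1/(W + 3) = 1/(3 + W))
y(k)*((8 + 5) - 3*5) + 39 = ((8 + 5) - 3*5)/(3 - 1) + 39 = (13 - 15)/2 + 39 = (1/2)*(-2) + 39 = -1 + 39 = 38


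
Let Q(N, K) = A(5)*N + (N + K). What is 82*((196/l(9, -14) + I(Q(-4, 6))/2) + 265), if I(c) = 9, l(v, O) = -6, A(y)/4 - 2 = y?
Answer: 58261/3 ≈ 19420.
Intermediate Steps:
A(y) = 8 + 4*y
Q(N, K) = K + 29*N (Q(N, K) = (8 + 4*5)*N + (N + K) = (8 + 20)*N + (K + N) = 28*N + (K + N) = K + 29*N)
82*((196/l(9, -14) + I(Q(-4, 6))/2) + 265) = 82*((196/(-6) + 9/2) + 265) = 82*((196*(-⅙) + 9*(½)) + 265) = 82*((-98/3 + 9/2) + 265) = 82*(-169/6 + 265) = 82*(1421/6) = 58261/3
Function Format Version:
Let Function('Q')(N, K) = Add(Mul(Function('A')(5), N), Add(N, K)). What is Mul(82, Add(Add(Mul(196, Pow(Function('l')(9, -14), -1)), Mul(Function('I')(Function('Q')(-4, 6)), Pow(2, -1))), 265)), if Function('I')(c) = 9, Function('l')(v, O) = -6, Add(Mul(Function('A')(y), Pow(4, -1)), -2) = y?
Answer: Rational(58261, 3) ≈ 19420.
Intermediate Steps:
Function('A')(y) = Add(8, Mul(4, y))
Function('Q')(N, K) = Add(K, Mul(29, N)) (Function('Q')(N, K) = Add(Mul(Add(8, Mul(4, 5)), N), Add(N, K)) = Add(Mul(Add(8, 20), N), Add(K, N)) = Add(Mul(28, N), Add(K, N)) = Add(K, Mul(29, N)))
Mul(82, Add(Add(Mul(196, Pow(Function('l')(9, -14), -1)), Mul(Function('I')(Function('Q')(-4, 6)), Pow(2, -1))), 265)) = Mul(82, Add(Add(Mul(196, Pow(-6, -1)), Mul(9, Pow(2, -1))), 265)) = Mul(82, Add(Add(Mul(196, Rational(-1, 6)), Mul(9, Rational(1, 2))), 265)) = Mul(82, Add(Add(Rational(-98, 3), Rational(9, 2)), 265)) = Mul(82, Add(Rational(-169, 6), 265)) = Mul(82, Rational(1421, 6)) = Rational(58261, 3)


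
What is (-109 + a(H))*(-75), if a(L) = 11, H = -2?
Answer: 7350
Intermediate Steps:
(-109 + a(H))*(-75) = (-109 + 11)*(-75) = -98*(-75) = 7350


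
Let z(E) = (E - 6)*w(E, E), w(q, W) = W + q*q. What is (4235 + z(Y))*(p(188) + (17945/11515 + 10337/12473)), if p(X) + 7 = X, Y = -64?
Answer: -4451337007715/87311 ≈ -5.0983e+7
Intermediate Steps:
w(q, W) = W + q²
p(X) = -7 + X
z(E) = (-6 + E)*(E + E²) (z(E) = (E - 6)*(E + E²) = (-6 + E)*(E + E²))
(4235 + z(Y))*(p(188) + (17945/11515 + 10337/12473)) = (4235 - 64*(1 - 64)*(-6 - 64))*((-7 + 188) + (17945/11515 + 10337/12473)) = (4235 - 64*(-63)*(-70))*(181 + (17945*(1/11515) + 10337*(1/12473))) = (4235 - 282240)*(181 + (3589/2303 + 10337/12473)) = -278005*(181 + 68571708/28725319) = -278005*5267854447/28725319 = -4451337007715/87311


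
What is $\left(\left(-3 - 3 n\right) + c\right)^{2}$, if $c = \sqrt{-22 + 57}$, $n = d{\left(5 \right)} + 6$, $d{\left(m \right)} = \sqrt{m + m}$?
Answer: $\left(21 - \sqrt{35} + 3 \sqrt{10}\right)^{2} \approx 603.72$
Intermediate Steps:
$d{\left(m \right)} = \sqrt{2} \sqrt{m}$ ($d{\left(m \right)} = \sqrt{2 m} = \sqrt{2} \sqrt{m}$)
$n = 6 + \sqrt{10}$ ($n = \sqrt{2} \sqrt{5} + 6 = \sqrt{10} + 6 = 6 + \sqrt{10} \approx 9.1623$)
$c = \sqrt{35} \approx 5.9161$
$\left(\left(-3 - 3 n\right) + c\right)^{2} = \left(\left(-3 - 3 \left(6 + \sqrt{10}\right)\right) + \sqrt{35}\right)^{2} = \left(\left(-3 - \left(18 + 3 \sqrt{10}\right)\right) + \sqrt{35}\right)^{2} = \left(\left(-21 - 3 \sqrt{10}\right) + \sqrt{35}\right)^{2} = \left(-21 + \sqrt{35} - 3 \sqrt{10}\right)^{2}$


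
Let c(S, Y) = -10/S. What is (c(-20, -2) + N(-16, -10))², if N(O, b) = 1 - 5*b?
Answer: 10609/4 ≈ 2652.3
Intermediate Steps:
(c(-20, -2) + N(-16, -10))² = (-10/(-20) + (1 - 5*(-10)))² = (-10*(-1/20) + (1 + 50))² = (½ + 51)² = (103/2)² = 10609/4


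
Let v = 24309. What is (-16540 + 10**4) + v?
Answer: 17769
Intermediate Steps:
(-16540 + 10**4) + v = (-16540 + 10**4) + 24309 = (-16540 + 10000) + 24309 = -6540 + 24309 = 17769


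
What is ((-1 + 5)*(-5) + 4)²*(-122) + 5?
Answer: -31227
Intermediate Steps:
((-1 + 5)*(-5) + 4)²*(-122) + 5 = (4*(-5) + 4)²*(-122) + 5 = (-20 + 4)²*(-122) + 5 = (-16)²*(-122) + 5 = 256*(-122) + 5 = -31232 + 5 = -31227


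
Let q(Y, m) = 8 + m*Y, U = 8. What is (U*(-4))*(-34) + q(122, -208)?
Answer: -24280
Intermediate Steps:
q(Y, m) = 8 + Y*m
(U*(-4))*(-34) + q(122, -208) = (8*(-4))*(-34) + (8 + 122*(-208)) = -32*(-34) + (8 - 25376) = 1088 - 25368 = -24280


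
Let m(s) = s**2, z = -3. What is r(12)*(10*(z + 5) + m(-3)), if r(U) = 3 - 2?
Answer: 29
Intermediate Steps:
r(U) = 1
r(12)*(10*(z + 5) + m(-3)) = 1*(10*(-3 + 5) + (-3)**2) = 1*(10*2 + 9) = 1*(20 + 9) = 1*29 = 29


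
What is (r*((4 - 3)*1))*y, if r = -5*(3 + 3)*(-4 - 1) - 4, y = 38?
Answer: 5548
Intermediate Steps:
r = 146 (r = -30*(-5) - 4 = -5*(-30) - 4 = 150 - 4 = 146)
(r*((4 - 3)*1))*y = (146*((4 - 3)*1))*38 = (146*(1*1))*38 = (146*1)*38 = 146*38 = 5548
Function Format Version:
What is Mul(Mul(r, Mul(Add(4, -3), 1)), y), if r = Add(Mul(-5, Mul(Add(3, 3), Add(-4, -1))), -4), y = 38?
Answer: 5548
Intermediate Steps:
r = 146 (r = Add(Mul(-5, Mul(6, -5)), -4) = Add(Mul(-5, -30), -4) = Add(150, -4) = 146)
Mul(Mul(r, Mul(Add(4, -3), 1)), y) = Mul(Mul(146, Mul(Add(4, -3), 1)), 38) = Mul(Mul(146, Mul(1, 1)), 38) = Mul(Mul(146, 1), 38) = Mul(146, 38) = 5548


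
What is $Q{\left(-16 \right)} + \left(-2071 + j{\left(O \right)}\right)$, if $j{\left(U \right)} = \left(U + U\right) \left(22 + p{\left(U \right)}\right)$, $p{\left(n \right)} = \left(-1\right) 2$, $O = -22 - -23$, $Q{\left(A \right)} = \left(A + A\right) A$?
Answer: $-1519$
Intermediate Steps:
$Q{\left(A \right)} = 2 A^{2}$ ($Q{\left(A \right)} = 2 A A = 2 A^{2}$)
$O = 1$ ($O = -22 + 23 = 1$)
$p{\left(n \right)} = -2$
$j{\left(U \right)} = 40 U$ ($j{\left(U \right)} = \left(U + U\right) \left(22 - 2\right) = 2 U 20 = 40 U$)
$Q{\left(-16 \right)} + \left(-2071 + j{\left(O \right)}\right) = 2 \left(-16\right)^{2} + \left(-2071 + 40 \cdot 1\right) = 2 \cdot 256 + \left(-2071 + 40\right) = 512 - 2031 = -1519$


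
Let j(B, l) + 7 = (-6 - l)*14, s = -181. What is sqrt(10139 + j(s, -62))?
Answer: 2*sqrt(2729) ≈ 104.48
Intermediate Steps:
j(B, l) = -91 - 14*l (j(B, l) = -7 + (-6 - l)*14 = -7 + (-84 - 14*l) = -91 - 14*l)
sqrt(10139 + j(s, -62)) = sqrt(10139 + (-91 - 14*(-62))) = sqrt(10139 + (-91 + 868)) = sqrt(10139 + 777) = sqrt(10916) = 2*sqrt(2729)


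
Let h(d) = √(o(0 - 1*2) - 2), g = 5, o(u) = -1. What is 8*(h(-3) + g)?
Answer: 40 + 8*I*√3 ≈ 40.0 + 13.856*I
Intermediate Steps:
h(d) = I*√3 (h(d) = √(-1 - 2) = √(-3) = I*√3)
8*(h(-3) + g) = 8*(I*√3 + 5) = 8*(5 + I*√3) = 40 + 8*I*√3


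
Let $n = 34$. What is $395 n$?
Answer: $13430$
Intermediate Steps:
$395 n = 395 \cdot 34 = 13430$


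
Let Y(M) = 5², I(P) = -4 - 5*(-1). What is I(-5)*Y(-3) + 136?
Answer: 161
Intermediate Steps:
I(P) = 1 (I(P) = -4 + 5 = 1)
Y(M) = 25
I(-5)*Y(-3) + 136 = 1*25 + 136 = 25 + 136 = 161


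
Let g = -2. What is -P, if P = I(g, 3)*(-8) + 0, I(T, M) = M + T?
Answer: 8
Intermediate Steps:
P = -8 (P = (3 - 2)*(-8) + 0 = 1*(-8) + 0 = -8 + 0 = -8)
-P = -1*(-8) = 8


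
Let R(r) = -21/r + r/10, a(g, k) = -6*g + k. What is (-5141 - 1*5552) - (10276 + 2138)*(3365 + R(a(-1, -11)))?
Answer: -209148674/5 ≈ -4.1830e+7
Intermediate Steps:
a(g, k) = k - 6*g
R(r) = -21/r + r/10 (R(r) = -21/r + r*(⅒) = -21/r + r/10)
(-5141 - 1*5552) - (10276 + 2138)*(3365 + R(a(-1, -11))) = (-5141 - 1*5552) - (10276 + 2138)*(3365 + (-21/(-11 - 6*(-1)) + (-11 - 6*(-1))/10)) = (-5141 - 5552) - 12414*(3365 + (-21/(-11 + 6) + (-11 + 6)/10)) = -10693 - 12414*(3365 + (-21/(-5) + (⅒)*(-5))) = -10693 - 12414*(3365 + (-21*(-⅕) - ½)) = -10693 - 12414*(3365 + (21/5 - ½)) = -10693 - 12414*(3365 + 37/10) = -10693 - 12414*33687/10 = -10693 - 1*209095209/5 = -10693 - 209095209/5 = -209148674/5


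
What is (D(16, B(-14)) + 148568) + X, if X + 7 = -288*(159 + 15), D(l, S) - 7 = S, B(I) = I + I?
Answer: 98428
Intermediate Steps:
B(I) = 2*I
D(l, S) = 7 + S
X = -50119 (X = -7 - 288*(159 + 15) = -7 - 288*174 = -7 - 50112 = -50119)
(D(16, B(-14)) + 148568) + X = ((7 + 2*(-14)) + 148568) - 50119 = ((7 - 28) + 148568) - 50119 = (-21 + 148568) - 50119 = 148547 - 50119 = 98428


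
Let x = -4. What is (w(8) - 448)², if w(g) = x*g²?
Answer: 495616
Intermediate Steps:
w(g) = -4*g²
(w(8) - 448)² = (-4*8² - 448)² = (-4*64 - 448)² = (-256 - 448)² = (-704)² = 495616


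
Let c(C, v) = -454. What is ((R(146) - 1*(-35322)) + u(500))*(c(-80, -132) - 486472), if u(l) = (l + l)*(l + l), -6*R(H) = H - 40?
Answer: -1512349793438/3 ≈ -5.0412e+11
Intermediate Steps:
R(H) = 20/3 - H/6 (R(H) = -(H - 40)/6 = -(-40 + H)/6 = 20/3 - H/6)
u(l) = 4*l² (u(l) = (2*l)*(2*l) = 4*l²)
((R(146) - 1*(-35322)) + u(500))*(c(-80, -132) - 486472) = (((20/3 - ⅙*146) - 1*(-35322)) + 4*500²)*(-454 - 486472) = (((20/3 - 73/3) + 35322) + 4*250000)*(-486926) = ((-53/3 + 35322) + 1000000)*(-486926) = (105913/3 + 1000000)*(-486926) = (3105913/3)*(-486926) = -1512349793438/3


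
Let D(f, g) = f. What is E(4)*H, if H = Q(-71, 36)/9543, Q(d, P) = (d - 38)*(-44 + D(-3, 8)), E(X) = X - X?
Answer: 0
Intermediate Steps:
E(X) = 0
Q(d, P) = 1786 - 47*d (Q(d, P) = (d - 38)*(-44 - 3) = (-38 + d)*(-47) = 1786 - 47*d)
H = 5123/9543 (H = (1786 - 47*(-71))/9543 = (1786 + 3337)*(1/9543) = 5123*(1/9543) = 5123/9543 ≈ 0.53683)
E(4)*H = 0*(5123/9543) = 0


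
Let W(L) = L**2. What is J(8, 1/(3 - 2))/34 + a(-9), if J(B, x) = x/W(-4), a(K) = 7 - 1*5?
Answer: 1089/544 ≈ 2.0018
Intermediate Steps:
a(K) = 2 (a(K) = 7 - 5 = 2)
J(B, x) = x/16 (J(B, x) = x/((-4)**2) = x/16)
J(8, 1/(3 - 2))/34 + a(-9) = (1/(16*(3 - 2)))/34 + 2 = ((1/16)/1)/34 + 2 = ((1/16)*1)/34 + 2 = (1/34)*(1/16) + 2 = 1/544 + 2 = 1089/544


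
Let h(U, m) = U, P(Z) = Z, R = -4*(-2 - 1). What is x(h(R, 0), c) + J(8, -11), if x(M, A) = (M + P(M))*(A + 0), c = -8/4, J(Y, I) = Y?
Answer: -40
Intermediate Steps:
R = 12 (R = -4*(-3) = 12)
c = -2 (c = -8*¼ = -2)
x(M, A) = 2*A*M (x(M, A) = (M + M)*(A + 0) = (2*M)*A = 2*A*M)
x(h(R, 0), c) + J(8, -11) = 2*(-2)*12 + 8 = -48 + 8 = -40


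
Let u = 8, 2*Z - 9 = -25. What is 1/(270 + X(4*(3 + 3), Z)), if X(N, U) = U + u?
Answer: 1/270 ≈ 0.0037037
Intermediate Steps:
Z = -8 (Z = 9/2 + (½)*(-25) = 9/2 - 25/2 = -8)
X(N, U) = 8 + U (X(N, U) = U + 8 = 8 + U)
1/(270 + X(4*(3 + 3), Z)) = 1/(270 + (8 - 8)) = 1/(270 + 0) = 1/270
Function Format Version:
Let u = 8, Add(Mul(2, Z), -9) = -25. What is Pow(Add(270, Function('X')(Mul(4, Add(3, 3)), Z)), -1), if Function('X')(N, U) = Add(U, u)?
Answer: Rational(1, 270) ≈ 0.0037037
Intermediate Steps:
Z = -8 (Z = Add(Rational(9, 2), Mul(Rational(1, 2), -25)) = Add(Rational(9, 2), Rational(-25, 2)) = -8)
Function('X')(N, U) = Add(8, U) (Function('X')(N, U) = Add(U, 8) = Add(8, U))
Pow(Add(270, Function('X')(Mul(4, Add(3, 3)), Z)), -1) = Pow(Add(270, Add(8, -8)), -1) = Pow(Add(270, 0), -1) = Pow(270, -1) = Rational(1, 270)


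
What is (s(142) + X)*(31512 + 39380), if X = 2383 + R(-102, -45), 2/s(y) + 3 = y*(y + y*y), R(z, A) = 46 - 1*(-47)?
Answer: 506127743215592/2883449 ≈ 1.7553e+8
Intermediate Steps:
R(z, A) = 93 (R(z, A) = 46 + 47 = 93)
s(y) = 2/(-3 + y*(y + y²)) (s(y) = 2/(-3 + y*(y + y*y)) = 2/(-3 + y*(y + y²)))
X = 2476 (X = 2383 + 93 = 2476)
(s(142) + X)*(31512 + 39380) = (2/(-3 + 142² + 142³) + 2476)*(31512 + 39380) = (2/(-3 + 20164 + 2863288) + 2476)*70892 = (2/2883449 + 2476)*70892 = (7139419726/2883449)*70892 = 506127743215592/2883449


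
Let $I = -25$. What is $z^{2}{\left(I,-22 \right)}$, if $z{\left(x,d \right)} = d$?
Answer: $484$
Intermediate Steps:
$z^{2}{\left(I,-22 \right)} = \left(-22\right)^{2} = 484$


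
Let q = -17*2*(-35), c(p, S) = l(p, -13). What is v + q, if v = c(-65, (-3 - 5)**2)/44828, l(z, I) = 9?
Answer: 53345329/44828 ≈ 1190.0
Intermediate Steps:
c(p, S) = 9
q = 1190 (q = -34*(-35) = 1190)
v = 9/44828 ≈ 0.00020077
v + q = 9/44828 + 1190 = 53345329/44828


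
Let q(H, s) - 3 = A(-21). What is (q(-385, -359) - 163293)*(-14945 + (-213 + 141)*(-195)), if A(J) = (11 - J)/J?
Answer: 3103355410/21 ≈ 1.4778e+8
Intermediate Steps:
A(J) = (11 - J)/J
q(H, s) = 31/21 (q(H, s) = 3 + (11 - 1*(-21))/(-21) = 3 - (11 + 21)/21 = 3 - 1/21*32 = 3 - 32/21 = 31/21)
(q(-385, -359) - 163293)*(-14945 + (-213 + 141)*(-195)) = (31/21 - 163293)*(-14945 + (-213 + 141)*(-195)) = -3429122*(-14945 - 72*(-195))/21 = -3429122*(-14945 + 14040)/21 = -3429122/21*(-905) = 3103355410/21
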